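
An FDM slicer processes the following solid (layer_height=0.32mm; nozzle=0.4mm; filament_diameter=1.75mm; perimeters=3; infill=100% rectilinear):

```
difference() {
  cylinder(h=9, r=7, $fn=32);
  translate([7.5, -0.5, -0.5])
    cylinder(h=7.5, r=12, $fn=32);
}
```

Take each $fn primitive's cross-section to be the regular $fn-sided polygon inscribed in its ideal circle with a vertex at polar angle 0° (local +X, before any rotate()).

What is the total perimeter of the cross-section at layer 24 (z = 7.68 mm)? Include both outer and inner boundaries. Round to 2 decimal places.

43.91 mm

At z = 7.68 mm: the cylinder: section is a regular 32-gon, circumradius r=7 (perimeter = 2·32·7.000·sin(180°/32) = 43.91 mm); the cylinder at (7.5, -0.5) is absent (z outside [-0.5, 7]); Taking the first minus the rest: none of the subtracted shapes is present at this height, so the r=7 cylinder is unchanged — boundary = 43.91 mm. Overall, the cross-section is a single solid region. Total boundary length (outer) = 43.91 mm.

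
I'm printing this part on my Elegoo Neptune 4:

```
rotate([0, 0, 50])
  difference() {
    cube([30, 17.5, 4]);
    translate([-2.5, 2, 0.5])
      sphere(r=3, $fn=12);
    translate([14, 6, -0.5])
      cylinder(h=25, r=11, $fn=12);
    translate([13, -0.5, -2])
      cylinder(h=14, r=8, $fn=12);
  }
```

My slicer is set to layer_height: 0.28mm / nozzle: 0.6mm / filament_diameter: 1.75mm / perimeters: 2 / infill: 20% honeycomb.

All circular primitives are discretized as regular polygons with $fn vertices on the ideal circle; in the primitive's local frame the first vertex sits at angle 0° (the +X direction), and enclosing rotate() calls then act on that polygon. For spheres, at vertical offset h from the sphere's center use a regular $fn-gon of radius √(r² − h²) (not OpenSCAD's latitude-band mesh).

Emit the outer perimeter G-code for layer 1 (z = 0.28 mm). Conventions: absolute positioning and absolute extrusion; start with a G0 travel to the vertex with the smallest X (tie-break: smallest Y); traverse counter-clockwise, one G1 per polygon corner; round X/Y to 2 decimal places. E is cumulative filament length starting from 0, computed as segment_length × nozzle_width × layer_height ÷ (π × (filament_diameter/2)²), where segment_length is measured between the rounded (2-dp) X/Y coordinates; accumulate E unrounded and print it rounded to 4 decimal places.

G0 X-13.41 Y11.25 Z0.28
G1 X-2.75 Y2.31 E0.9717
G1 X-2.62 Y2.32 E0.9808
G1 X-1.22 Y1.66 E1.0890
G1 X-0.33 Y0.39 E1.1973
G1 X-0.32 Y0.27 E1.2057
G1 X0.00 Y0.00 E1.2349
G1 X3.20 Y3.81 E1.5824
G1 X2.49 Y3.75 E1.6322
G1 X-2.67 Y6.15 E2.0297
G1 X-5.93 Y10.82 E2.4275
G1 X-6.43 Y16.49 E2.8251
G1 X-4.02 Y21.65 E3.2228
G1 X0.64 Y24.92 E3.6205
G1 X6.31 Y25.41 E4.0180
G1 X11.47 Y23.01 E4.4155
G1 X14.74 Y18.34 E4.8136
G1 X14.80 Y17.64 E4.8627
G1 X19.28 Y22.98 E5.3496
G1 X5.88 Y34.23 E6.5716
G1 X-13.41 Y11.25 E8.6672

At z = 0.28 mm: the 30×17.5 cube contributes its full rectangle; the r=3 sphere at (-2.5, 2) contributes a regular 12-gon of circumradius √(3²−0.22²) = 2.992; the r=11 cylinder at (14, 6) contributes a regular 12-gon of circumradius 11; the cylinder at (13, -0.5): section is a regular 12-gon, circumradius r=8; Taking the first minus the rest: starting from the 30×17.5 cube, the r=3 sphere at (-2.5, 2) partially overlaps it — only the 0.88 mm² overlap (of its 26.85 mm²) is removed, clipping the outline; the r=11 cylinder at (14, 6) partially overlaps it — only the 303.67 mm² overlap (of its 363.00 mm²) is removed, clipping the outline; the r=8 cylinder at (13, -0.5) misses the remaining region (no effect) — 1 connected region; (rotated 50° about Z; rotation is an isometry so areas/perimeters/island counts are preserved). The outline is a single polygon with 20 vertices. Extrusion per mm of travel: 0.6 × 0.28 / (π × 0.875²) = 0.069846. Accumulating E over each segment gives final E = 8.6672.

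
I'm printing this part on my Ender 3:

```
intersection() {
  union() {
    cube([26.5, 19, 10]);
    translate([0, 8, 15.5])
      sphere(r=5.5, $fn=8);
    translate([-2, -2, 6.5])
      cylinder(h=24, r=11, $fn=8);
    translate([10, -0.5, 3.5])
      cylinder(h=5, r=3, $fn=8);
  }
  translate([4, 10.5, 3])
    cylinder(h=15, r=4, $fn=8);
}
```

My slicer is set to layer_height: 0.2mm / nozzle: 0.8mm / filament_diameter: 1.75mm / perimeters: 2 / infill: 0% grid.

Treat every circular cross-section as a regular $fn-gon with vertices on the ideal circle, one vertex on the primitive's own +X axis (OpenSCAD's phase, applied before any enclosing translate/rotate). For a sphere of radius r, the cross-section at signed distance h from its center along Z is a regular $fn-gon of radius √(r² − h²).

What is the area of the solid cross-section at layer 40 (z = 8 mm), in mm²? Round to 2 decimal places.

At z = 8 mm: the cube (footprint 26.5×19) is included at this height (area 503.50 mm²); the sphere at (0, 8) is absent (|z−center|=7.500 > r=5.5); the cylinder at (-2, -2): section is a regular 8-gon, circumradius r=11 (area = (8/2)·11.000²·sin(360°/8) = 342.24 mm²); the r=3 cylinder at (10, -0.5) contributes a regular 8-gon of circumradius 3 (area = (8/2)·3.000²·sin(360°/8) = 25.46 mm²); Combining (union): the regions partially overlap — summed areas 871.20 mm² minus the doubly-counted overlap 60.53 mm² gives 810.66 mm² — area = 810.66 mm²; the cylinder at (4, 10.5): section is a regular 8-gon, circumradius r=4 (area = (8/2)·4.000²·sin(360°/8) = 45.25 mm²); Keeping only the common overlap: the r=4 cylinder at (4, 10.5) lies inside that combined region, so the common part is the r=4 cylinder at (4, 10.5) itself — area = 45.25 mm². Overall, the cross-section is a single solid region. Net area = 45.25 mm².

45.25 mm²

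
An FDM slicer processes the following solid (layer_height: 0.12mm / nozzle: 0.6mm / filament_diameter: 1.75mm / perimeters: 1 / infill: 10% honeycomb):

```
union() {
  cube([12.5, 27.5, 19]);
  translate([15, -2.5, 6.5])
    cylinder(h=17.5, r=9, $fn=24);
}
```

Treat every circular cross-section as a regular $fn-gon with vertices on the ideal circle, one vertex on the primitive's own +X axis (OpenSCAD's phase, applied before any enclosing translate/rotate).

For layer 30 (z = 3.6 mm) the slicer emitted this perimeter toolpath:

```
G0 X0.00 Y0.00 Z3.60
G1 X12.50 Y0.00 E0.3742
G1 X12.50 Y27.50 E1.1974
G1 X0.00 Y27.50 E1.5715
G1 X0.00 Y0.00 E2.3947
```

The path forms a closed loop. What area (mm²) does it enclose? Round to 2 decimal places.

Apply the shoelace formula to the sequence of (X, Y) vertices; enclosed area = 343.75 mm².

343.75 mm²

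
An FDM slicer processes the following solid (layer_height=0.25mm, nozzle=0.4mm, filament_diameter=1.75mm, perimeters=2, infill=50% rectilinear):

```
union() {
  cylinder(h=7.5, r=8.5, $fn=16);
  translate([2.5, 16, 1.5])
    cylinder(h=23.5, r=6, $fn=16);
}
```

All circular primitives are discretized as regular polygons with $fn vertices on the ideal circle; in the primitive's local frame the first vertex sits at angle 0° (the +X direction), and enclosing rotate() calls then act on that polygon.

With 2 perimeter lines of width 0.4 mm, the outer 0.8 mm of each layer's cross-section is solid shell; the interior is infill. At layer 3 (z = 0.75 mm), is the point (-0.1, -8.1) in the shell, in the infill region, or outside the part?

shell

At z = 0.75 mm: the r=8.5 cylinder contributes a regular 16-gon of circumradius 8.5; the cylinder at (2.5, 16) is not intersected at this z (z outside [1.5, 25]); Merging all regions: only the r=8.5 cylinder is present, so the union is just that shape — 1 connected region. Overall, the cross-section is a single solid region. The nearest boundary edge runs (-3.25, -7.85)→(-0.00, -8.50); distance from the point to it = 0.37 mm. The point is inside the cross-section, 0.37 mm from the nearest boundary — within the 0.8 mm shell band (2 × 0.4).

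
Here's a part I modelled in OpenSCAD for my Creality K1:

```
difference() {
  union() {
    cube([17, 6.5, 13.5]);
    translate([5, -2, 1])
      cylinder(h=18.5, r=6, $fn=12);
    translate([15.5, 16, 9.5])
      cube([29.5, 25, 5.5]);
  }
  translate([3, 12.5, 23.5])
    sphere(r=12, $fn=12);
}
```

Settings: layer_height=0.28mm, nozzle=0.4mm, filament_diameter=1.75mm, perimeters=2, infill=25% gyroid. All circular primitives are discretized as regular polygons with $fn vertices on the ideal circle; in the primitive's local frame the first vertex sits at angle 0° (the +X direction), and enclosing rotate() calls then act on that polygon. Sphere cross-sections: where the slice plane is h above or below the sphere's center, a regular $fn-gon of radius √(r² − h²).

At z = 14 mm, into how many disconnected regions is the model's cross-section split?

2

At z = 14 mm: the cube does not reach this height (z outside [0, 13.5]); the cylinder at (5, -2): section is a regular 12-gon, circumradius r=6; the cube at (15.5, 16) (footprint 29.5×25) is included at this height; Taking the union: the 2 present regions are separate (no shared area or edge), so areas and boundary lengths simply add and each stays a separate island — 2 connected regions; the sphere at (3, 12.5): section is a regular 12-gon, circumradius = √(r²−h²) = √(12²−9.5²) = 7.331; After the difference (first − rest): starting from that combined region, the r=12 sphere at (3, 12.5) misses the remaining region (no effect) — 2 connected regions. The result has 2 disconnected regions.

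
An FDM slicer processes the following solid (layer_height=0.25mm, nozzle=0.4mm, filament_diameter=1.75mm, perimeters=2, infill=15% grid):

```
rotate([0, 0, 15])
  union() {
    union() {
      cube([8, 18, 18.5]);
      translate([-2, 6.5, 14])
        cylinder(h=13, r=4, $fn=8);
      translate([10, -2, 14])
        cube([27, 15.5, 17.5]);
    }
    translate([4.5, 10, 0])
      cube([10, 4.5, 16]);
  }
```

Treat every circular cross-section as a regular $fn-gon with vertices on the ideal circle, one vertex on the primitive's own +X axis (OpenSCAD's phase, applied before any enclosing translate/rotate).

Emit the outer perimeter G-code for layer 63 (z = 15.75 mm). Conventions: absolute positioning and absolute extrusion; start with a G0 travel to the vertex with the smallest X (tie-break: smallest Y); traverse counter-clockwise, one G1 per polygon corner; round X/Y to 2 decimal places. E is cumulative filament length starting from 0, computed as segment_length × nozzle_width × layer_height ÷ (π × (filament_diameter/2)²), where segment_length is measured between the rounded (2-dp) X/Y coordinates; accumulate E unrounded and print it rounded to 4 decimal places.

G0 X-7.48 Y4.73 Z15.75
G1 X-5.61 Y2.30 E0.1275
G1 X-2.58 Y1.90 E0.2545
G1 X-0.86 Y3.22 E0.3447
G1 X0.00 Y0.00 E0.4832
G1 X7.73 Y2.07 E0.8159
G1 X5.14 Y11.73 E1.2318
G1 X7.07 Y12.25 E1.3149
G1 X10.18 Y0.66 E1.8138
G1 X36.26 Y7.64 E2.9362
G1 X32.25 Y22.62 E3.5809
G1 X10.51 Y16.79 E4.5167
G1 X10.25 Y17.76 E4.5585
G1 X3.97 Y16.08 E4.8287
G1 X3.07 Y19.46 E4.9741
G1 X-4.66 Y17.39 E5.3068
G1 X-2.50 Y9.34 E5.6534
G1 X-4.65 Y9.62 E5.7435
G1 X-7.08 Y7.76 E5.8707
G1 X-7.48 Y4.73 E5.9978

At z = 15.75 mm: the 8×18 cube contributes its full rectangle; the r=4 cylinder at (-2, 6.5) contributes a regular 8-gon of circumradius 4; the 27×15.5 cube at (10, -2) contributes its full rectangle; Combining (union): the regions partially overlap (shared area 8.28 mm²), so overlapping operands fuse into one piece — 2 connected regions; the cube at (4.5, 10) (footprint 10×4.5) is included at this height; Combining (union): the regions partially overlap (shared area 31.50 mm²), so overlapping operands fuse into one piece — 1 connected region; (whole slice rotated 15° about Z — lengths, areas and connectivity unchanged). The outline is a single polygon with 19 vertices. Extrusion per mm of travel: 0.4 × 0.25 / (π × 0.875²) = 0.041575. Accumulating E over each segment gives final E = 5.9978.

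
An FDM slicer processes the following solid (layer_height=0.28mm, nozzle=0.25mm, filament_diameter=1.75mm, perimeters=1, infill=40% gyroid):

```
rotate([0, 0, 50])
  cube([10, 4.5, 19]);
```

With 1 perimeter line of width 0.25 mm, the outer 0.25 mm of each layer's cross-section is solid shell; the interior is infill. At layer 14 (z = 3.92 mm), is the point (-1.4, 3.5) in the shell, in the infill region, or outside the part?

infill

At z = 3.92 mm: the 10×4.5 cube contributes its full rectangle; (whole slice rotated 50° about Z — lengths, areas and connectivity unchanged). Overall, the cross-section is a single solid region. Undo the 50° rotation: the query point maps to (1.781, 3.322) in the un-rotated model frame. The nearest boundary edge runs (10.00, 4.50)→(0.00, 4.50); distance from the point to it = 1.18 mm. The point is inside the cross-section and 1.18 mm from the nearest boundary — more than the 0.25 mm shell width (1 × 0.25), so it's in the infill interior.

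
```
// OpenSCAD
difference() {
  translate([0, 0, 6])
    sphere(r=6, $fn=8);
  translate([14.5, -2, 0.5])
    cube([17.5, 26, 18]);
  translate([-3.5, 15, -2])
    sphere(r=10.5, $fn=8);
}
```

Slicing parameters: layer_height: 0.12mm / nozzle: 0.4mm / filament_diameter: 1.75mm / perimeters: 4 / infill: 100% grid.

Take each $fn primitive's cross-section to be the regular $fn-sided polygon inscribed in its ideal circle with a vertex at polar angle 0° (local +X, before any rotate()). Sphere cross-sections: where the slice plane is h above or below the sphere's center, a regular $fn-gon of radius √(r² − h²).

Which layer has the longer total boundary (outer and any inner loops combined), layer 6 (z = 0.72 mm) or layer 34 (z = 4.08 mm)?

Layer 6 (z = 0.72): the r=6 sphere slices to a regular 8-gon of circumradius 2.850 (√(r²−h²) with h=5.28 from center) (perimeter = 2·8·2.850·sin(180°/8) = 17.45 mm); the 17.5×26 cube at (14.5, -2) contributes its full rectangle (perimeter 87.00 mm); the sphere at (-3.5, 15): section is a regular 8-gon, circumradius = √(r²−h²) = √(10.5²−2.72²) = 10.142 (perimeter = 2·8·10.142·sin(180°/8) = 62.10 mm); After the difference (first − rest): starting from the r=6 sphere, the 17.5×26 cube at (14.5, -2) misses the remaining region (no effect); the r=10.5 sphere at (-3.5, 15) misses the remaining region (no effect) — boundary = 17.45 mm. So its perimeter = 17.45 mm. Layer 34 (z = 4.08): the sphere: section is a regular 8-gon, circumradius = √(r²−h²) = √(6²−1.92²) = 5.685 (perimeter = 2·8·5.685·sin(180°/8) = 34.81 mm); the cube at (14.5, -2) is present — its section is the full 17.5×26 rectangle (perimeter 87.00 mm); the sphere at (-3.5, 15): section is a regular 8-gon, circumradius = √(r²−h²) = √(10.5²−6.08²) = 8.561 (perimeter = 2·8·8.561·sin(180°/8) = 52.42 mm); Taking the first minus the rest: starting from the r=6 sphere, the 17.5×26 cube at (14.5, -2) misses the remaining region (no effect); the r=10.5 sphere at (-3.5, 15) misses the remaining region (no effect) — boundary = 34.81 mm. So its perimeter = 34.81 mm. Layer 34 is larger (34.81 vs 17.45 mm).

layer 34 (z = 4.08 mm)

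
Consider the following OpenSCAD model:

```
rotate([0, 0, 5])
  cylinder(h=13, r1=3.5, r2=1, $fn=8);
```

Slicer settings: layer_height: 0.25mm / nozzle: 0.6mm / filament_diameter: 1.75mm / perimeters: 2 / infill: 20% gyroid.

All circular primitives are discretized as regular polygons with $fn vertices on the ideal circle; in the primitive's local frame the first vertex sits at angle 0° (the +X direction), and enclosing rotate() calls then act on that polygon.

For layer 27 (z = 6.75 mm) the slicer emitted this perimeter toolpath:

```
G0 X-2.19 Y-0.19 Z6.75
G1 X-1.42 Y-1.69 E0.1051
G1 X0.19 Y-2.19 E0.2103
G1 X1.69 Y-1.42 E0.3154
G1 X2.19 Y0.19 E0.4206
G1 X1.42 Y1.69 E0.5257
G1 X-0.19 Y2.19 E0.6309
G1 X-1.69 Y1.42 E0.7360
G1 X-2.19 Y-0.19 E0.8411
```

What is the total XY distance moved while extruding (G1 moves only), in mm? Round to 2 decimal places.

Sum the Euclidean lengths of each G1 segment: total = 13.49 mm.

13.49 mm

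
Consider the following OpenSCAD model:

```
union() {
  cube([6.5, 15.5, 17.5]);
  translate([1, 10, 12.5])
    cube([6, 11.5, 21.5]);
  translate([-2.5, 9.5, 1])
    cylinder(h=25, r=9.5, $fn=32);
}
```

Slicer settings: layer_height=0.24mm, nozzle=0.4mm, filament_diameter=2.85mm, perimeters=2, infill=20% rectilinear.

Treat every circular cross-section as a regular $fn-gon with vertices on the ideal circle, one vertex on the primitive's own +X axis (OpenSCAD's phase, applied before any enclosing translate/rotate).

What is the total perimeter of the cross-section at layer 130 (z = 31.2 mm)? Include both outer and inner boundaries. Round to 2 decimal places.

35.00 mm

At z = 31.2 mm: the cube is not intersected at this z (z outside [0, 17.5]); the cube at (1, 10) is present — its section is the full 6×11.5 rectangle (perimeter 35.00 mm); the cylinder at (-2.5, 9.5) is absent (z outside [1, 26]); Taking the union: only the 6×11.5 cube at (1, 10) is present, so the union is just that shape — boundary = 35.00 mm. Overall, the cross-section is a single solid region. Total boundary length (outer) = 35.00 mm.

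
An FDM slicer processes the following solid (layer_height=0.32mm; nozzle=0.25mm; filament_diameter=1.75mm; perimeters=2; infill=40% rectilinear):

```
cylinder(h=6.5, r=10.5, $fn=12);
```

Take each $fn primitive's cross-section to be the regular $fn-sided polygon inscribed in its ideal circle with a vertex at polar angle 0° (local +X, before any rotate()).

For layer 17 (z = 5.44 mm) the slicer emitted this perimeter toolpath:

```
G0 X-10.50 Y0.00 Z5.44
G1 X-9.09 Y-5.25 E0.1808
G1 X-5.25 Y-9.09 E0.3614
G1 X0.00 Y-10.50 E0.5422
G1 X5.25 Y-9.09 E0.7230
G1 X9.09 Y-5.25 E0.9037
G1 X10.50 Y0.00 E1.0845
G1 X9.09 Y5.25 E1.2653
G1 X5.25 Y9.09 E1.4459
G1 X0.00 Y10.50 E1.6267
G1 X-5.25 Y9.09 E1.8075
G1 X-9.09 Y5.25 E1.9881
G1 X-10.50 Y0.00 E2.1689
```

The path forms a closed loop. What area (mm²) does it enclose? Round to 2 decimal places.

Apply the shoelace formula to the sequence of (X, Y) vertices; enclosed area = 330.63 mm².

330.63 mm²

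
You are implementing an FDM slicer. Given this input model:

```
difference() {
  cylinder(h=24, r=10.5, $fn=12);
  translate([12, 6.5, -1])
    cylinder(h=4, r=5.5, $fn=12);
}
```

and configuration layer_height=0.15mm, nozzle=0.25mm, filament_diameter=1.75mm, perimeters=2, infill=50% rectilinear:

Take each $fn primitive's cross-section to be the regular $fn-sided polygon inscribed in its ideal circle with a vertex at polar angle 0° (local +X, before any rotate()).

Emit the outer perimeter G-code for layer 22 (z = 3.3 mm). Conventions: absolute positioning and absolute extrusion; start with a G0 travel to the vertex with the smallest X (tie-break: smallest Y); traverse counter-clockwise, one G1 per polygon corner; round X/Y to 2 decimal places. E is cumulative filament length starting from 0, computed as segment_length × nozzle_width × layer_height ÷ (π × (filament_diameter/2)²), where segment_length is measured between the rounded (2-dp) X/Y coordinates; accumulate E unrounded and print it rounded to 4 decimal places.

At z = 3.3 mm: the r=10.5 cylinder gives a regular 12-gon of circumradius 10.5 (constant along its height); the cylinder at (12, 6.5) is not intersected at this z (z outside [-1, 3]); Subtracting the remaining from the first: none of the subtracted shapes is present at this height, so the r=10.5 cylinder is unchanged — 1 connected region. The outline is a single polygon with 12 vertices. Extrusion per mm of travel: 0.25 × 0.15 / (π × 0.875²) = 0.015591. Accumulating E over each segment gives final E = 1.0167.

G0 X-10.50 Y0.00 Z3.30
G1 X-9.09 Y-5.25 E0.0848
G1 X-5.25 Y-9.09 E0.1694
G1 X0.00 Y-10.50 E0.2542
G1 X5.25 Y-9.09 E0.3389
G1 X9.09 Y-5.25 E0.4236
G1 X10.50 Y0.00 E0.5083
G1 X9.09 Y5.25 E0.5931
G1 X5.25 Y9.09 E0.6778
G1 X0.00 Y10.50 E0.7625
G1 X-5.25 Y9.09 E0.8473
G1 X-9.09 Y5.25 E0.9319
G1 X-10.50 Y0.00 E1.0167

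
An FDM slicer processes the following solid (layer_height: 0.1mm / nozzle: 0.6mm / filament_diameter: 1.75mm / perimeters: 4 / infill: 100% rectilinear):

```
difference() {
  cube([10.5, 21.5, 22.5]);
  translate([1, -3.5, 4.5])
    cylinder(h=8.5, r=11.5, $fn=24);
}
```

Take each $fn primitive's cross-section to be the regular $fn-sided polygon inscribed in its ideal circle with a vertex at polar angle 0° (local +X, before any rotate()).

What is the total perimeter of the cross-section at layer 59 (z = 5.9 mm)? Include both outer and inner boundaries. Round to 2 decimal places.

55.05 mm

At z = 5.9 mm: the 10.5×21.5 cube contributes its full rectangle (perimeter 64.00 mm); the cylinder at (1, -3.5): section is a regular 24-gon, circumradius r=11.5 (perimeter = 2·24·11.500·sin(180°/24) = 72.05 mm); After the difference (first − rest): starting from the 10.5×21.5 cube, the r=11.5 cylinder at (1, -3.5) partially overlaps it — only the 69.00 mm² overlap (of its 410.75 mm²) is removed, clipping the outline — boundary = 55.05 mm. Overall, the cross-section is a single solid region. Total boundary length (outer) = 55.05 mm.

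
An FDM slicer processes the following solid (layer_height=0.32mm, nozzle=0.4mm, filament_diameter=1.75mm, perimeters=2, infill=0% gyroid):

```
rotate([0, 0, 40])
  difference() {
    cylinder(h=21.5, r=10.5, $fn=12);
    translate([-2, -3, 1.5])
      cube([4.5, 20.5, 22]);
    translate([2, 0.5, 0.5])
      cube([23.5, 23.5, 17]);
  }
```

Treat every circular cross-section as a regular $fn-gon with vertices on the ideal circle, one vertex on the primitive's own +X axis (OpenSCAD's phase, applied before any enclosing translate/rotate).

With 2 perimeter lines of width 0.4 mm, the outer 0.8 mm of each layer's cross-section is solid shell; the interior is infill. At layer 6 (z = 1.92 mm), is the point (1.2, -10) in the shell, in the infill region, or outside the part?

shell

At z = 1.92 mm: the r=10.5 cylinder gives a regular 12-gon of circumradius 10.5 (constant along its height); the cube at (-2, -3) (footprint 4.5×20.5) is included at this height; the cube at (2, 0.5) (footprint 23.5×23.5) is included at this height; After the difference (first − rest): starting from the r=10.5 cylinder, the 4.5×20.5 cube at (-2, -3) partially overlaps it — only the 59.38 mm² overlap (of its 92.25 mm²) is removed, clipping the outline; the 23.5×23.5 cube at (2, 0.5) partially overlaps it — only the 53.31 mm² overlap (of its 552.25 mm²) is removed, clipping the outline — 1 connected region; (whole slice rotated 40° about Z — lengths, areas and connectivity unchanged). Overall, the cross-section is a single solid region. Undo the 40° rotation: the query point maps to (-5.509, -8.432) in the un-rotated model frame. The nearest boundary edge runs (-5.25, -9.09)→(-9.09, -5.25); distance from the point to it = 0.28 mm. The point is inside the cross-section, 0.28 mm from the nearest boundary — within the 0.8 mm shell band (2 × 0.4).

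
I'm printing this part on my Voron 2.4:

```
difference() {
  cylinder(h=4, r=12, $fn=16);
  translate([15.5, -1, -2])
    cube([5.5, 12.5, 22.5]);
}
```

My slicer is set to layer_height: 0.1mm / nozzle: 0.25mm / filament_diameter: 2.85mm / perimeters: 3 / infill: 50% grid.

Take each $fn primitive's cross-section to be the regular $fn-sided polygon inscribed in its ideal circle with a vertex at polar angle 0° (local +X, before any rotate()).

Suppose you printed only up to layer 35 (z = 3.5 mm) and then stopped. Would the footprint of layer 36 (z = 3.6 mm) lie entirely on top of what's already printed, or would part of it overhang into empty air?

entirely on top

Compare the two slices. At z = 3.5: the cylinder: section is a regular 16-gon, circumradius r=12 (area = (16/2)·12.000²·sin(360°/16) = 440.85 mm²); the cube at (15.5, -1) (footprint 5.5×12.5) is included at this height (area 68.75 mm²); Subtracting the remaining from the first: starting from the r=12 cylinder (440.85 mm²), the 5.5×12.5 cube at (15.5, -1) misses the remaining region (no effect) — area = 440.85 mm². At z = 3.6: the cylinder: section is a regular 16-gon, circumradius r=12 (area = (16/2)·12.000²·sin(360°/16) = 440.85 mm²); the cube at (15.5, -1) (footprint 5.5×12.5) is included at this height (area 68.75 mm²); Taking the first minus the rest: starting from the r=12 cylinder (440.85 mm²), the 5.5×12.5 cube at (15.5, -1) misses the remaining region (no effect) — area = 440.85 mm². Checking containment: the cross-section at z = 3.6 is a subset of the cross-section at z = 3.5.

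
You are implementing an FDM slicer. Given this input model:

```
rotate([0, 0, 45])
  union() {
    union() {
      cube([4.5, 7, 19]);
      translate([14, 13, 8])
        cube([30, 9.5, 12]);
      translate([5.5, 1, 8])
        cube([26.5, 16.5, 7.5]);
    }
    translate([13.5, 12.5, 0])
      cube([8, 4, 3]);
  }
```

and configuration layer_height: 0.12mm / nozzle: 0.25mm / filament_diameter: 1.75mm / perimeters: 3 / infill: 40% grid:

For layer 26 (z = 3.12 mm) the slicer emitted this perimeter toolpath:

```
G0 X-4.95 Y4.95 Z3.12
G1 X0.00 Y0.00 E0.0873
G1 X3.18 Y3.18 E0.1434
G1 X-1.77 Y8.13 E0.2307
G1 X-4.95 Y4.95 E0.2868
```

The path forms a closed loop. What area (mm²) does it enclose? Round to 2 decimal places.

Apply the shoelace formula to the sequence of (X, Y) vertices; enclosed area = 31.48 mm².

31.48 mm²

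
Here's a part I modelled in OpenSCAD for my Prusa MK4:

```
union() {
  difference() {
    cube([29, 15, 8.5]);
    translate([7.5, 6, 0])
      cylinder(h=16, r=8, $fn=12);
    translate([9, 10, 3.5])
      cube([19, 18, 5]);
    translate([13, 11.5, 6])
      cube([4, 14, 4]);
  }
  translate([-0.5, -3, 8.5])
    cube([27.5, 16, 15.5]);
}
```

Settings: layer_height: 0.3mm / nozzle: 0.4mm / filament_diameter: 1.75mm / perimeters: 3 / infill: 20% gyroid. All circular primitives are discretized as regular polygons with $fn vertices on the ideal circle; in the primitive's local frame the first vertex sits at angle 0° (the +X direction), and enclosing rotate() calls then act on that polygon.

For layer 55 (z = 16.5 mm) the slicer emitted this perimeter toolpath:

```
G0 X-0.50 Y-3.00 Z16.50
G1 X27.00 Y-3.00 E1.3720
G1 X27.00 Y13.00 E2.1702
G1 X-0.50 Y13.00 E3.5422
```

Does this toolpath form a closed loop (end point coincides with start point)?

no

Start point (G0): (-0.50, -3.00). End point (last G1): the path does not return to the start — open.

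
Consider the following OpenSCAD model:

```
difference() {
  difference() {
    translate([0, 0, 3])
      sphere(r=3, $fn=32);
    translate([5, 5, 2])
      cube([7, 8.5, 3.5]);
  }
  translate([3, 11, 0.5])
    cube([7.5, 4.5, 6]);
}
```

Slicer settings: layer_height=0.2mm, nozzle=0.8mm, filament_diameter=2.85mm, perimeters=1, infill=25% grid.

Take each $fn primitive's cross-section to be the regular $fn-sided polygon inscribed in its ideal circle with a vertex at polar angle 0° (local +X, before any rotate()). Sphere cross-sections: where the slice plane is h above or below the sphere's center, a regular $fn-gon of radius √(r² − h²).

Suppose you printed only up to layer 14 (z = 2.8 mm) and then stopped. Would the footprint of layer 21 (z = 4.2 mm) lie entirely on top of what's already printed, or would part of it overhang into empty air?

Compare the two slices. At z = 2.8: the sphere: section is a regular 32-gon, circumradius = √(r²−h²) = √(3²−0.2²) = 2.993 (area = (32/2)·2.993²·sin(360°/32) = 27.97 mm²); the cube at (5, 5) (footprint 7×8.5) is included at this height (area 59.50 mm²); After the difference (first − rest): starting from the r=3 sphere (27.97 mm²), the 7×8.5 cube at (5, 5) misses the remaining region (no effect) — area = 27.97 mm²; the cube at (3, 11) is present — its section is the full 7.5×4.5 rectangle (area 33.75 mm²); Taking the first minus the rest: starting from that combined region (27.97 mm²), the 7.5×4.5 cube at (3, 11) misses the remaining region (no effect) — area = 27.97 mm². At z = 4.2: the r=3 sphere contributes a regular 32-gon of circumradius √(3²−1.2²) = 2.750 (area = (32/2)·2.750²·sin(360°/32) = 23.60 mm²); the cube at (5, 5) is present — its section is the full 7×8.5 rectangle (area 59.50 mm²); Subtracting the remaining from the first: starting from the r=3 sphere (23.60 mm²), the 7×8.5 cube at (5, 5) misses the remaining region (no effect) — area = 23.60 mm²; the cube at (3, 11) is present — its section is the full 7.5×4.5 rectangle (area 33.75 mm²); Taking the first minus the rest: starting from that combined region (23.60 mm²), the 7.5×4.5 cube at (3, 11) misses the remaining region (no effect) — area = 23.60 mm². Checking containment: the cross-section at z = 4.2 is a subset of the cross-section at z = 2.8.

entirely on top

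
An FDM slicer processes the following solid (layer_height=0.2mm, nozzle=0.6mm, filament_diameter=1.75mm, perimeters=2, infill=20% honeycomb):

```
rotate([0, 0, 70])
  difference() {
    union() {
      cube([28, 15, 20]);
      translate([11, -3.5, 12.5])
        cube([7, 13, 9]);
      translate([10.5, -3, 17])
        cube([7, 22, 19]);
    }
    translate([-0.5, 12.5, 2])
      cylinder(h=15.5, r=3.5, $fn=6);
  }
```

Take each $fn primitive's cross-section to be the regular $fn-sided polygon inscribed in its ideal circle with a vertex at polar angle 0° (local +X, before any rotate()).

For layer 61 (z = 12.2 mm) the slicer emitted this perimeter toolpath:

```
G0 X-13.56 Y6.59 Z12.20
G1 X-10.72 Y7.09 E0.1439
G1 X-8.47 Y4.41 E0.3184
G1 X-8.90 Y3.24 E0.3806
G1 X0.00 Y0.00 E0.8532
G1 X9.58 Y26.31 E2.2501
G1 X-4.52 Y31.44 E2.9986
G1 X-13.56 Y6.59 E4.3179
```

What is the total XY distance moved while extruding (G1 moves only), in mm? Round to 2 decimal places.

86.55 mm

Sum the Euclidean lengths of each G1 segment: total = 86.55 mm.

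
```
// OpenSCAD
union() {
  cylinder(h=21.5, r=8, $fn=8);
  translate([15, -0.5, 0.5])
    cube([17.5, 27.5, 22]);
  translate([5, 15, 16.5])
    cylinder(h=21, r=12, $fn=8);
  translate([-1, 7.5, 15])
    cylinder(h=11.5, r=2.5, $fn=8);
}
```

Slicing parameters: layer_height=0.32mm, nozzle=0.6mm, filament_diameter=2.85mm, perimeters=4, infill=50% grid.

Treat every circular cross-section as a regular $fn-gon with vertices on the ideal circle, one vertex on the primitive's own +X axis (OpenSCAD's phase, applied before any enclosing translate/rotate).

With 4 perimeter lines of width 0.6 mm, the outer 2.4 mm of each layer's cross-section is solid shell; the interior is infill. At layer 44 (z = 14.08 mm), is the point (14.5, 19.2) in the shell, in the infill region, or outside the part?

outside

At z = 14.08 mm: the r=8 cylinder contributes a regular 8-gon of circumradius 8; the 17.5×27.5 cube at (15, -0.5) contributes its full rectangle; the cylinder at (5, 15) is not intersected at this z (z outside [16.5, 37.5]); the cylinder at (-1, 7.5) is not intersected at this z (z outside [15, 26.5]); Taking the union: the 2 present regions are separate (no shared area or edge), so areas and boundary lengths simply add and each stays a separate island — 2 connected regions. Overall, the cross-section has 2 separate islands. The nearest boundary edge runs (15.00, -0.50)→(15.00, 27.00); distance from the point to it = 0.50 mm. The point is not inside any of the regions above, so it lies outside the cross-section (0.50 mm from the nearest boundary).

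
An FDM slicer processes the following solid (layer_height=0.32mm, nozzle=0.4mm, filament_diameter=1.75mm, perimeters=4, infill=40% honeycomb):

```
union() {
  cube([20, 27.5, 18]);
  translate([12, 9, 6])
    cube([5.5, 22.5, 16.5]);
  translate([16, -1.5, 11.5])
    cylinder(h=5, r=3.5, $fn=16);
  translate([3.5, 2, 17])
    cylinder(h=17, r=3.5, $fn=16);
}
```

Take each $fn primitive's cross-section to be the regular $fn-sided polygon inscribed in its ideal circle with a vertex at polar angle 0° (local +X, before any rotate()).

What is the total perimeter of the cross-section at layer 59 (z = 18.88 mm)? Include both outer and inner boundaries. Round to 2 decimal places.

77.85 mm

At z = 18.88 mm: the cube is not intersected at this z (z outside [0, 18]); the 5.5×22.5 cube at (12, 9) contributes its full rectangle (perimeter 56.00 mm); the cylinder at (16, -1.5) is not intersected at this z (z outside [11.5, 16.5]); the cylinder at (3.5, 2): section is a regular 16-gon, circumradius r=3.5 (perimeter = 2·16·3.500·sin(180°/16) = 21.85 mm); Taking the union: the 2 present regions are separate (no shared area or edge), so areas and boundary lengths simply add and each stays a separate island — boundary = 77.85 mm. Overall, the cross-section has 2 separate islands. Total boundary length (outer) = 77.85 mm.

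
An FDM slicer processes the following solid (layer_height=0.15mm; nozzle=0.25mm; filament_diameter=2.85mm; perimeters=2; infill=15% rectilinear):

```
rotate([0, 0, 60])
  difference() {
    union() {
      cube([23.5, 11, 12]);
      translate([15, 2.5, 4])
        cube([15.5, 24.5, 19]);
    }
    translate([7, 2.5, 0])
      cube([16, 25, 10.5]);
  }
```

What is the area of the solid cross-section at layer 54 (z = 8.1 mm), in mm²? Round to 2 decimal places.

At z = 8.1 mm: the cube (footprint 23.5×11) is included at this height (area 258.50 mm²); the cube at (15, 2.5) is present — its section is the full 15.5×24.5 rectangle (area 379.75 mm²); Taking the union: the regions partially overlap — summed areas 638.25 mm² minus the doubly-counted overlap 72.25 mm² gives 566.00 mm² — area = 566.00 mm²; the cube at (7, 2.5) is present — its section is the full 16×25 rectangle (area 400.00 mm²); Taking the first minus the rest: starting from that combined region (566.00 mm²), the 16×25 cube at (7, 2.5) partially overlaps it — only the 264.00 mm² overlap (of its 400.00 mm²) is removed, clipping the outline — area = 302.00 mm²; (whole slice rotated 60° about Z — lengths, areas and connectivity unchanged). Overall, the cross-section is a single solid region. Net area = 302.00 mm².

302.00 mm²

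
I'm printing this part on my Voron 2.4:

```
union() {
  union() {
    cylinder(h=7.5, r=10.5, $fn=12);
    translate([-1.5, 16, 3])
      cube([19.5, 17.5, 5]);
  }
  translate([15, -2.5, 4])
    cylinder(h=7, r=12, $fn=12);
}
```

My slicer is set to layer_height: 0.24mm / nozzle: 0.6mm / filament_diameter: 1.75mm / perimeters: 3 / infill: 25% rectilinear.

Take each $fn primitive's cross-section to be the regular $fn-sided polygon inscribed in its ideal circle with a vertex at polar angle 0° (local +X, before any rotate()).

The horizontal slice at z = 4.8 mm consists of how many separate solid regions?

At z = 4.8 mm: the r=10.5 cylinder contributes a regular 12-gon of circumradius 10.5; the cube at (-1.5, 16) (footprint 19.5×17.5) is included at this height; Combining (union): the 2 present regions are separate (no shared area or edge), so areas and boundary lengths simply add and each stays a separate island — 2 connected regions; the cylinder at (15, -2.5): section is a regular 12-gon, circumradius r=12; Taking the union: the regions partially overlap (shared area 74.15 mm²), so overlapping operands fuse into one piece — 2 connected regions. The result has 2 disconnected regions.

2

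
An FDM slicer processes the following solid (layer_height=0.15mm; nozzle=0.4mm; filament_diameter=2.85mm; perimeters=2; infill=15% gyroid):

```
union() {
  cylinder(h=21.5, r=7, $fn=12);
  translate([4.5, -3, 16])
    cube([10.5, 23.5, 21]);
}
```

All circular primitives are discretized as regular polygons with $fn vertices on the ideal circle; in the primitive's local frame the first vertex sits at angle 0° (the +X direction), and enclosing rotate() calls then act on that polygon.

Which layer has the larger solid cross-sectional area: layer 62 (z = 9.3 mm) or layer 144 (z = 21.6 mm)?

layer 144 (z = 21.6 mm)

Layer 62 (z = 9.3): the cylinder: section is a regular 12-gon, circumradius r=7 (area = (12/2)·7.000²·sin(360°/12) = 147.00 mm²); the cube at (4.5, -3) does not reach this height (z outside [16, 37]); Taking the union: only the r=7 cylinder is present, so the union is just that shape — area = 147.00 mm². So its area = 147.00 mm². Layer 144 (z = 21.6): the cylinder is not intersected at this z (z outside [0, 21.5]); the 10.5×23.5 cube at (4.5, -3) contributes its full rectangle (area 246.75 mm²); Merging all regions: only the 10.5×23.5 cube at (4.5, -3) is present, so the union is just that shape — area = 246.75 mm². So its area = 246.75 mm². Layer 144 is larger (246.75 vs 147.00 mm²).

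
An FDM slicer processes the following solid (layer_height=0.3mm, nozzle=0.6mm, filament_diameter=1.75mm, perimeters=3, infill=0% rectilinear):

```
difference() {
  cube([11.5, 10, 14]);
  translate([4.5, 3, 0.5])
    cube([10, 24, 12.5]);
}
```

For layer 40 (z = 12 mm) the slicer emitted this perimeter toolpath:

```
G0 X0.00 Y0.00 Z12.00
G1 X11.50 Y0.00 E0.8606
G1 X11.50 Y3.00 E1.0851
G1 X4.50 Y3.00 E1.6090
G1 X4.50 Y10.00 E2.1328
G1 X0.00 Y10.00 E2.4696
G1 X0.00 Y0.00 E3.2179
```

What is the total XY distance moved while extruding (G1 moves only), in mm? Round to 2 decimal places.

43.00 mm

Sum the Euclidean lengths of each G1 segment: total = 43.00 mm.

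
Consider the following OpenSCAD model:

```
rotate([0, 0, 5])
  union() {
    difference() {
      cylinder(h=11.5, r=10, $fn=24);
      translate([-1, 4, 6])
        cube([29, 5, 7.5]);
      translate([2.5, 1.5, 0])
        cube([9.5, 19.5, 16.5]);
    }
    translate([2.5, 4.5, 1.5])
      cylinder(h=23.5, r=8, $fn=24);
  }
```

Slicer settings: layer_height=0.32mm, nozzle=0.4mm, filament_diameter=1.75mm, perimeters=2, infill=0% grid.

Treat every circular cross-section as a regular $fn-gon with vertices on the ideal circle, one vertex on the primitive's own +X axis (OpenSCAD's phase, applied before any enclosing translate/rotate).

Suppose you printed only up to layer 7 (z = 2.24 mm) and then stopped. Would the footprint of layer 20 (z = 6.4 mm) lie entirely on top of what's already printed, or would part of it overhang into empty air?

entirely on top

Compare the two slices. At z = 2.24: the r=10 cylinder gives a regular 24-gon of circumradius 10 (constant along its height) (area = (24/2)·10.000²·sin(360°/24) = 310.58 mm²); the cube at (-1, 4) does not reach this height (z outside [6, 13.5]); the 9.5×19.5 cube at (2.5, 1.5) contributes its full rectangle (area 185.25 mm²); Subtracting the remaining from the first: starting from the r=10 cylinder (310.58 mm²), the 9.5×19.5 cube at (2.5, 1.5) partially overlaps it — only the 41.96 mm² overlap (of its 185.25 mm²) is removed, clipping the outline — area = 268.63 mm²; the r=8 cylinder at (2.5, 4.5) contributes a regular 24-gon of circumradius 8 (area = (24/2)·8.000²·sin(360°/24) = 198.77 mm²); Taking the union: the regions partially overlap — summed areas 467.40 mm² minus the doubly-counted overlap 114.64 mm² gives 352.76 mm² — area = 352.76 mm²; (rotated 5° about Z; rotation is an isometry so areas/perimeters/island counts are preserved). At z = 6.4: the cylinder: section is a regular 24-gon, circumradius r=10 (area = (24/2)·10.000²·sin(360°/24) = 310.58 mm²); the cube at (-1, 4) is present — its section is the full 29×5 rectangle (area 145.00 mm²); the cube at (2.5, 1.5) (footprint 9.5×19.5) is included at this height (area 185.25 mm²); After the difference (first − rest): starting from the r=10 cylinder (310.58 mm²), the 29×5 cube at (-1, 4) partially overlaps it — only the 41.31 mm² overlap (of its 145.00 mm²) is removed, clipping the outline; the 9.5×19.5 cube at (2.5, 1.5) partially overlaps it — only the 18.15 mm² overlap (of its 185.25 mm²) is removed, clipping the outline — area = 251.13 mm²; the cylinder at (2.5, 4.5): section is a regular 24-gon, circumradius r=8 (area = (24/2)·8.000²·sin(360°/24) = 198.77 mm²); Merging all regions: the regions partially overlap — summed areas 449.90 mm² minus the doubly-counted overlap 97.14 mm² gives 352.76 mm² — area = 352.76 mm²; (whole slice rotated 5° about Z — lengths, areas and connectivity unchanged). Checking containment: the cross-section at z = 6.4 is a subset of the cross-section at z = 2.24.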